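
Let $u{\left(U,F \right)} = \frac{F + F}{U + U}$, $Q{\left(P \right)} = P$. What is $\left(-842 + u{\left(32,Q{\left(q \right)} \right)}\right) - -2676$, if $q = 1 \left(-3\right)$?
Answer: $\frac{58685}{32} \approx 1833.9$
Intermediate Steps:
$q = -3$
$u{\left(U,F \right)} = \frac{F}{U}$ ($u{\left(U,F \right)} = \frac{2 F}{2 U} = 2 F \frac{1}{2 U} = \frac{F}{U}$)
$\left(-842 + u{\left(32,Q{\left(q \right)} \right)}\right) - -2676 = \left(-842 - \frac{3}{32}\right) - -2676 = \left(-842 - \frac{3}{32}\right) + 2676 = - \frac{26947}{32} + 2676 = \frac{58685}{32}$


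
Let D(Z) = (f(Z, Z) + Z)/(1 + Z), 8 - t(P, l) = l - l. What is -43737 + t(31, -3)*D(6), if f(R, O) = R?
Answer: -306063/7 ≈ -43723.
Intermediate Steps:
t(P, l) = 8 (t(P, l) = 8 - (l - l) = 8 - 1*0 = 8 + 0 = 8)
D(Z) = 2*Z/(1 + Z) (D(Z) = (Z + Z)/(1 + Z) = (2*Z)/(1 + Z) = 2*Z/(1 + Z))
-43737 + t(31, -3)*D(6) = -43737 + 8*(2*6/(1 + 6)) = -43737 + 8*(2*6/7) = -43737 + 8*(2*6*(1/7)) = -43737 + 8*(12/7) = -43737 + 96/7 = -306063/7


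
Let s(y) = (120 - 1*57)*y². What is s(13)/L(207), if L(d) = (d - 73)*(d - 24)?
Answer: 3549/8174 ≈ 0.43418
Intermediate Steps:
s(y) = 63*y² (s(y) = (120 - 57)*y² = 63*y²)
L(d) = (-73 + d)*(-24 + d)
s(13)/L(207) = (63*13²)/(1752 + 207² - 97*207) = (63*169)/(1752 + 42849 - 20079) = 10647/24522 = 10647*(1/24522) = 3549/8174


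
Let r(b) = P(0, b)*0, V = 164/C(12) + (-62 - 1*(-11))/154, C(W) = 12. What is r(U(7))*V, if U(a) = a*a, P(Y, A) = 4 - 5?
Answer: 0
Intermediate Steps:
P(Y, A) = -1
U(a) = a²
V = 6161/462 (V = 164/12 + (-62 - 1*(-11))/154 = 164*(1/12) + (-62 + 11)*(1/154) = 41/3 - 51*1/154 = 41/3 - 51/154 = 6161/462 ≈ 13.335)
r(b) = 0 (r(b) = -1*0 = 0)
r(U(7))*V = 0*(6161/462) = 0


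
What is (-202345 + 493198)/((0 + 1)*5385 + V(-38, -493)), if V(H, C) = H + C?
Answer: 96951/1618 ≈ 59.920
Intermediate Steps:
V(H, C) = C + H
(-202345 + 493198)/((0 + 1)*5385 + V(-38, -493)) = (-202345 + 493198)/((0 + 1)*5385 + (-493 - 38)) = 290853/(1*5385 - 531) = 290853/(5385 - 531) = 290853/4854 = 290853*(1/4854) = 96951/1618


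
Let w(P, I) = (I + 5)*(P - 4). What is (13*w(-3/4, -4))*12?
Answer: -741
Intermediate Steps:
w(P, I) = (-4 + P)*(5 + I) (w(P, I) = (5 + I)*(-4 + P) = (-4 + P)*(5 + I))
(13*w(-3/4, -4))*12 = (13*(-20 - 4*(-4) + 5*(-3/4) - (-12)/4))*12 = (13*(-20 + 16 + 5*(-3*¼) - (-12)/4))*12 = (13*(-20 + 16 + 5*(-¾) - 4*(-¾)))*12 = (13*(-20 + 16 - 15/4 + 3))*12 = (13*(-19/4))*12 = -247/4*12 = -741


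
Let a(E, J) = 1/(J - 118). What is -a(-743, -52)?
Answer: 1/170 ≈ 0.0058824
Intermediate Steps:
a(E, J) = 1/(-118 + J)
-a(-743, -52) = -1/(-118 - 52) = -1/(-170) = -1*(-1/170) = 1/170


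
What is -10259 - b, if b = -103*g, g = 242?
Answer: 14667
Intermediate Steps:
b = -24926 (b = -103*242 = -24926)
-10259 - b = -10259 - 1*(-24926) = -10259 + 24926 = 14667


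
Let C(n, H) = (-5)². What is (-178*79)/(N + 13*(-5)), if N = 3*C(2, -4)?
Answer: -7031/5 ≈ -1406.2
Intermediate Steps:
C(n, H) = 25
N = 75 (N = 3*25 = 75)
(-178*79)/(N + 13*(-5)) = (-178*79)/(75 + 13*(-5)) = -14062/(75 - 65) = -14062/10 = -14062*⅒ = -7031/5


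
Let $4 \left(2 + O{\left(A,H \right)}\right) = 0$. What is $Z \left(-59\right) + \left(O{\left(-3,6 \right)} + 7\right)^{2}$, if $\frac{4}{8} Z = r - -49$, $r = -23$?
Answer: $-3043$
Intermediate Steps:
$O{\left(A,H \right)} = -2$ ($O{\left(A,H \right)} = -2 + \frac{1}{4} \cdot 0 = -2 + 0 = -2$)
$Z = 52$ ($Z = 2 \left(-23 - -49\right) = 2 \left(-23 + 49\right) = 2 \cdot 26 = 52$)
$Z \left(-59\right) + \left(O{\left(-3,6 \right)} + 7\right)^{2} = 52 \left(-59\right) + \left(-2 + 7\right)^{2} = -3068 + 5^{2} = -3068 + 25 = -3043$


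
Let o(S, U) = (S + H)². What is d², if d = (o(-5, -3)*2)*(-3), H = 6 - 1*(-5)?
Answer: 46656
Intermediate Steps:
H = 11 (H = 6 + 5 = 11)
o(S, U) = (11 + S)² (o(S, U) = (S + 11)² = (11 + S)²)
d = -216 (d = ((11 - 5)²*2)*(-3) = (6²*2)*(-3) = (36*2)*(-3) = 72*(-3) = -216)
d² = (-216)² = 46656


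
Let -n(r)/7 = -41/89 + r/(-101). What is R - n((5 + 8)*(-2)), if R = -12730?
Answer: -114442759/8989 ≈ -12731.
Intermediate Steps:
n(r) = 287/89 + 7*r/101 (n(r) = -7*(-41/89 + r/(-101)) = -7*(-41*1/89 + r*(-1/101)) = -7*(-41/89 - r/101) = 287/89 + 7*r/101)
R - n((5 + 8)*(-2)) = -12730 - (287/89 + 7*((5 + 8)*(-2))/101) = -12730 - (287/89 + 7*(13*(-2))/101) = -12730 - (287/89 + (7/101)*(-26)) = -12730 - (287/89 - 182/101) = -12730 - 1*12789/8989 = -12730 - 12789/8989 = -114442759/8989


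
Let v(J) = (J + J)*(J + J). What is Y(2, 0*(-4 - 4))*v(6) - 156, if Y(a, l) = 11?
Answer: 1428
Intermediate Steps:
v(J) = 4*J**2 (v(J) = (2*J)*(2*J) = 4*J**2)
Y(2, 0*(-4 - 4))*v(6) - 156 = 11*(4*6**2) - 156 = 11*(4*36) - 156 = 11*144 - 156 = 1584 - 156 = 1428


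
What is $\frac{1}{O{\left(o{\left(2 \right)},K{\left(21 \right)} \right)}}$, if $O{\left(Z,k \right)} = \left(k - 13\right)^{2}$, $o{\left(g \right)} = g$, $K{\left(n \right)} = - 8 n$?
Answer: $\frac{1}{32761} \approx 3.0524 \cdot 10^{-5}$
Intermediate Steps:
$O{\left(Z,k \right)} = \left(-13 + k\right)^{2}$
$\frac{1}{O{\left(o{\left(2 \right)},K{\left(21 \right)} \right)}} = \frac{1}{\left(-13 - 168\right)^{2}} = \frac{1}{\left(-181\right)^{2}} = \frac{1}{32761}$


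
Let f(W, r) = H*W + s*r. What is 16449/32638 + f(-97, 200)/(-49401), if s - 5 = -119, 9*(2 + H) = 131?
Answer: 1306221469/1319195322 ≈ 0.99017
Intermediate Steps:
H = 113/9 (H = -2 + (⅑)*131 = -2 + 131/9 = 113/9 ≈ 12.556)
s = -114 (s = 5 - 119 = -114)
f(W, r) = -114*r + 113*W/9 (f(W, r) = 113*W/9 - 114*r = -114*r + 113*W/9)
16449/32638 + f(-97, 200)/(-49401) = 16449/32638 + (-114*200 + (113/9)*(-97))/(-49401) = 16449*(1/32638) + (-22800 - 10961/9)*(-1/49401) = 16449/32638 - 216161/9*(-1/49401) = 16449/32638 + 19651/40419 = 1306221469/1319195322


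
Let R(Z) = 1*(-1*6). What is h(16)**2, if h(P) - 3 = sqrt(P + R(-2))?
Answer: (3 + sqrt(10))**2 ≈ 37.974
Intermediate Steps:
R(Z) = -6 (R(Z) = 1*(-6) = -6)
h(P) = 3 + sqrt(-6 + P) (h(P) = 3 + sqrt(P - 6) = 3 + sqrt(-6 + P))
h(16)**2 = (3 + sqrt(-6 + 16))**2 = (3 + sqrt(10))**2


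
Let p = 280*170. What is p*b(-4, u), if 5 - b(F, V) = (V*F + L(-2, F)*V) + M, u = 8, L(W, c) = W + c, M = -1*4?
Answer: 4236400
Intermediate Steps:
p = 47600
M = -4
b(F, V) = 9 - F*V - V*(-2 + F) (b(F, V) = 5 - ((V*F + (-2 + F)*V) - 4) = 5 - ((F*V + V*(-2 + F)) - 4) = 5 - (-4 + F*V + V*(-2 + F)) = 5 + (4 - F*V - V*(-2 + F)) = 9 - F*V - V*(-2 + F))
p*b(-4, u) = 47600*(9 - 1*(-4)*8 - 1*8*(-2 - 4)) = 47600*(9 + 32 - 1*8*(-6)) = 47600*(9 + 32 + 48) = 47600*89 = 4236400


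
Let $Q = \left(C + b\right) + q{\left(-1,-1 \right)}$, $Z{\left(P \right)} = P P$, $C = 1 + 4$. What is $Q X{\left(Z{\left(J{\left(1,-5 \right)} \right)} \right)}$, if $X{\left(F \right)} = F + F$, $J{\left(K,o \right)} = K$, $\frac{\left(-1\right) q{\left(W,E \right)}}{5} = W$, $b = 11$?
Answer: $42$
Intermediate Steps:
$C = 5$
$q{\left(W,E \right)} = - 5 W$
$Z{\left(P \right)} = P^{2}$
$Q = 21$ ($Q = \left(5 + 11\right) - -5 = 16 + 5 = 21$)
$X{\left(F \right)} = 2 F$
$Q X{\left(Z{\left(J{\left(1,-5 \right)} \right)} \right)} = 21 \cdot 2 \cdot 1^{2} = 21 \cdot 2 \cdot 1 = 21 \cdot 2 = 42$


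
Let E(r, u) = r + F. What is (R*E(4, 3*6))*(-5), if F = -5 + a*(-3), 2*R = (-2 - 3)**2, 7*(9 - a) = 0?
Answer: 1750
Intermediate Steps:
a = 9 (a = 9 - 1/7*0 = 9 + 0 = 9)
R = 25/2 (R = (-2 - 3)**2/2 = (1/2)*(-5)**2 = (1/2)*25 = 25/2 ≈ 12.500)
F = -32 (F = -5 + 9*(-3) = -5 - 27 = -32)
E(r, u) = -32 + r (E(r, u) = r - 32 = -32 + r)
(R*E(4, 3*6))*(-5) = (25*(-32 + 4)/2)*(-5) = ((25/2)*(-28))*(-5) = -350*(-5) = 1750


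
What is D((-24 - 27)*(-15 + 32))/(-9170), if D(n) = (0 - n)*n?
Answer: 751689/9170 ≈ 81.973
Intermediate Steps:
D(n) = -n² (D(n) = (-n)*n = -n²)
D((-24 - 27)*(-15 + 32))/(-9170) = -((-24 - 27)*(-15 + 32))²/(-9170) = -(-51*17)²*(-1/9170) = -1*(-867)²*(-1/9170) = -1*751689*(-1/9170) = -751689*(-1/9170) = 751689/9170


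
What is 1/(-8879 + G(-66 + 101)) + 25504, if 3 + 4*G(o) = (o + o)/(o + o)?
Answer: 452925534/17759 ≈ 25504.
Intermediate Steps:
G(o) = -½ (G(o) = -¾ + ((o + o)/(o + o))/4 = -¾ + ((2*o)/((2*o)))/4 = -¾ + ((2*o)*(1/(2*o)))/4 = -¾ + (¼)*1 = -¾ + ¼ = -½)
1/(-8879 + G(-66 + 101)) + 25504 = 1/(-8879 - ½) + 25504 = 1/(-17759/2) + 25504 = -2/17759 + 25504 = 452925534/17759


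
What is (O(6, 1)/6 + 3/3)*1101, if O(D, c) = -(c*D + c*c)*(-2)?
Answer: 3670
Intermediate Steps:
O(D, c) = 2*c² + 2*D*c (O(D, c) = -(D*c + c²)*(-2) = -(c² + D*c)*(-2) = (-c² - D*c)*(-2) = 2*c² + 2*D*c)
(O(6, 1)/6 + 3/3)*1101 = ((2*1*(6 + 1))/6 + 3/3)*1101 = ((2*1*7)*(⅙) + 3*(⅓))*1101 = (14*(⅙) + 1)*1101 = (7/3 + 1)*1101 = (10/3)*1101 = 3670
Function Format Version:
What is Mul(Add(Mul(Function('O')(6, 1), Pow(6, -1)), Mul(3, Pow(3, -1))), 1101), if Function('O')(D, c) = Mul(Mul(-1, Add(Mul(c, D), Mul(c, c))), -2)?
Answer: 3670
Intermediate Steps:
Function('O')(D, c) = Add(Mul(2, Pow(c, 2)), Mul(2, D, c)) (Function('O')(D, c) = Mul(Mul(-1, Add(Mul(D, c), Pow(c, 2))), -2) = Mul(Mul(-1, Add(Pow(c, 2), Mul(D, c))), -2) = Mul(Add(Mul(-1, Pow(c, 2)), Mul(-1, D, c)), -2) = Add(Mul(2, Pow(c, 2)), Mul(2, D, c)))
Mul(Add(Mul(Function('O')(6, 1), Pow(6, -1)), Mul(3, Pow(3, -1))), 1101) = Mul(Add(Mul(Mul(2, 1, Add(6, 1)), Pow(6, -1)), Mul(3, Pow(3, -1))), 1101) = Mul(Add(Mul(Mul(2, 1, 7), Rational(1, 6)), Mul(3, Rational(1, 3))), 1101) = Mul(Add(Mul(14, Rational(1, 6)), 1), 1101) = Mul(Add(Rational(7, 3), 1), 1101) = Mul(Rational(10, 3), 1101) = 3670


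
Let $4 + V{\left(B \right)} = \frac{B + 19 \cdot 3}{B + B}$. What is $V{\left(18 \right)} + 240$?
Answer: $\frac{2857}{12} \approx 238.08$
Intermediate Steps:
$V{\left(B \right)} = -4 + \frac{57 + B}{2 B}$ ($V{\left(B \right)} = -4 + \frac{B + 19 \cdot 3}{B + B} = -4 + \frac{B + 57}{2 B} = -4 + \left(57 + B\right) \frac{1}{2 B} = -4 + \frac{57 + B}{2 B}$)
$V{\left(18 \right)} + 240 = \frac{57 - 126}{2 \cdot 18} + 240 = \frac{1}{2} \cdot \frac{1}{18} \left(57 - 126\right) + 240 = \frac{1}{2} \cdot \frac{1}{18} \left(-69\right) + 240 = - \frac{23}{12} + 240 = \frac{2857}{12}$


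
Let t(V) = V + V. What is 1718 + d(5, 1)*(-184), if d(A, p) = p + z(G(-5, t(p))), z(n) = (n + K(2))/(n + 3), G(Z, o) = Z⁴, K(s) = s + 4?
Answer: 211812/157 ≈ 1349.1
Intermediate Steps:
K(s) = 4 + s
t(V) = 2*V
z(n) = (6 + n)/(3 + n) (z(n) = (n + (4 + 2))/(n + 3) = (n + 6)/(3 + n) = (6 + n)/(3 + n))
d(A, p) = 631/628 + p (d(A, p) = p + (6 + (-5)⁴)/(3 + (-5)⁴) = p + (6 + 625)/(3 + 625) = p + 631/628 = 631/628 + p)
1718 + d(5, 1)*(-184) = 1718 + (631/628 + 1)*(-184) = 1718 + (1259/628)*(-184) = 1718 - 57914/157 = 211812/157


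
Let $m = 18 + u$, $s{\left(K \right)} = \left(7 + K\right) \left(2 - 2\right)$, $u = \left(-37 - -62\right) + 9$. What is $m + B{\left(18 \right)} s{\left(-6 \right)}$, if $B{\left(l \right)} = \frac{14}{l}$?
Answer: $52$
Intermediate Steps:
$u = 34$ ($u = \left(-37 + 62\right) + 9 = 25 + 9 = 34$)
$s{\left(K \right)} = 0$ ($s{\left(K \right)} = \left(7 + K\right) 0 = 0$)
$m = 52$ ($m = 18 + 34 = 52$)
$m + B{\left(18 \right)} s{\left(-6 \right)} = 52 + \frac{14}{18} \cdot 0 = 52 + 14 \cdot \frac{1}{18} \cdot 0 = 52 + \frac{7}{9} \cdot 0 = 52 + 0 = 52$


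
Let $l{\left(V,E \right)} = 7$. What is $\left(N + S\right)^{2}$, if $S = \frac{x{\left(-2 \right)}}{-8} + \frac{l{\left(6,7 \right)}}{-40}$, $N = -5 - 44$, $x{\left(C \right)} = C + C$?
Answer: $\frac{3790809}{1600} \approx 2369.3$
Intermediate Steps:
$x{\left(C \right)} = 2 C$
$N = -49$ ($N = -5 - 44 = -49$)
$S = \frac{13}{40}$ ($S = \frac{2 \left(-2\right)}{-8} + \frac{7}{-40} = \left(-4\right) \left(- \frac{1}{8}\right) + 7 \left(- \frac{1}{40}\right) = \frac{1}{2} - \frac{7}{40} = \frac{13}{40} \approx 0.325$)
$\left(N + S\right)^{2} = \left(-49 + \frac{13}{40}\right)^{2} = \left(- \frac{1947}{40}\right)^{2} = \frac{3790809}{1600}$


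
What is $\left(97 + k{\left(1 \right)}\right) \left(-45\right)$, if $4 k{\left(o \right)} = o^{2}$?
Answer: $- \frac{17505}{4} \approx -4376.3$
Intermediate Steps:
$k{\left(o \right)} = \frac{o^{2}}{4}$
$\left(97 + k{\left(1 \right)}\right) \left(-45\right) = \left(97 + \frac{1^{2}}{4}\right) \left(-45\right) = \left(97 + \frac{1}{4} \cdot 1\right) \left(-45\right) = \left(97 + \frac{1}{4}\right) \left(-45\right) = \frac{389}{4} \left(-45\right) = - \frac{17505}{4}$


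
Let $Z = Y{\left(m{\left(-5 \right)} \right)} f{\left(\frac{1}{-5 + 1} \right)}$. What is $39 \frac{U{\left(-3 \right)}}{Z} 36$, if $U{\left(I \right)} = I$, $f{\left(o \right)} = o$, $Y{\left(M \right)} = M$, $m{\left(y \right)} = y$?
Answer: $- \frac{16848}{5} \approx -3369.6$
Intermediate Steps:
$Z = \frac{5}{4}$ ($Z = - \frac{5}{-5 + 1} = - \frac{5}{-4} = \left(-5\right) \left(- \frac{1}{4}\right) = \frac{5}{4} \approx 1.25$)
$39 \frac{U{\left(-3 \right)}}{Z} 36 = 39 \left(- \frac{3}{\frac{5}{4}}\right) 36 = 39 \left(\left(-3\right) \frac{4}{5}\right) 36 = 39 \left(- \frac{12}{5}\right) 36 = \left(- \frac{468}{5}\right) 36 = - \frac{16848}{5}$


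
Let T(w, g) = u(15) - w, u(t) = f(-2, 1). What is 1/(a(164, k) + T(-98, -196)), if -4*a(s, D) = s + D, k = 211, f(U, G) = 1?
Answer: 4/21 ≈ 0.19048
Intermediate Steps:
u(t) = 1
T(w, g) = 1 - w
a(s, D) = -D/4 - s/4 (a(s, D) = -(s + D)/4 = -(D + s)/4 = -D/4 - s/4)
1/(a(164, k) + T(-98, -196)) = 1/((-¼*211 - ¼*164) + (1 - 1*(-98))) = 1/((-211/4 - 41) + (1 + 98)) = 1/(-375/4 + 99) = 1/(21/4) = 4/21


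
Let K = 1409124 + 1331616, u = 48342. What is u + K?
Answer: 2789082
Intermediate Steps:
K = 2740740
u + K = 48342 + 2740740 = 2789082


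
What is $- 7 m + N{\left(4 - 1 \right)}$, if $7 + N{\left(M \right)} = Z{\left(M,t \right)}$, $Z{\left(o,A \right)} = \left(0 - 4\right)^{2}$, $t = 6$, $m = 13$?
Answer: $-82$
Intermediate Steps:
$Z{\left(o,A \right)} = 16$ ($Z{\left(o,A \right)} = \left(-4\right)^{2} = 16$)
$N{\left(M \right)} = 9$ ($N{\left(M \right)} = -7 + 16 = 9$)
$- 7 m + N{\left(4 - 1 \right)} = \left(-7\right) 13 + 9 = -91 + 9 = -82$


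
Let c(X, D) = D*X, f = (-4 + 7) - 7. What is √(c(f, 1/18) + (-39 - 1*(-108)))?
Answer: √619/3 ≈ 8.2932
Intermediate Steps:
f = -4 (f = 3 - 7 = -4)
√(c(f, 1/18) + (-39 - 1*(-108))) = √(-4/18 + (-39 - 1*(-108))) = √((1/18)*(-4) + (-39 + 108)) = √(-2/9 + 69) = √(619/9) = √619/3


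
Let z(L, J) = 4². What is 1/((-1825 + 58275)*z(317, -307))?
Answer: 1/903200 ≈ 1.1072e-6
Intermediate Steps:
z(L, J) = 16
1/((-1825 + 58275)*z(317, -307)) = 1/((-1825 + 58275)*16) = (1/16)/56450 = (1/56450)*(1/16) = 1/903200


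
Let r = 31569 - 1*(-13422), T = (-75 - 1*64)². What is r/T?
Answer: 44991/19321 ≈ 2.3286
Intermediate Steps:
T = 19321 (T = (-75 - 64)² = (-139)² = 19321)
r = 44991 (r = 31569 + 13422 = 44991)
r/T = 44991/19321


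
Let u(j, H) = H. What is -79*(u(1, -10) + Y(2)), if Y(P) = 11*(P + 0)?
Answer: -948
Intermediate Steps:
Y(P) = 11*P
-79*(u(1, -10) + Y(2)) = -79*(-10 + 11*2) = -79*(-10 + 22) = -79*12 = -948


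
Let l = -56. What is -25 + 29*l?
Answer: -1649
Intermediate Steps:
-25 + 29*l = -25 + 29*(-56) = -25 - 1624 = -1649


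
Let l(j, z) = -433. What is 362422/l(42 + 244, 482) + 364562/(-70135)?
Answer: -25576322316/30368455 ≈ -842.20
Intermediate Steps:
362422/l(42 + 244, 482) + 364562/(-70135) = 362422/(-433) + 364562/(-70135) = 362422*(-1/433) + 364562*(-1/70135) = -362422/433 - 364562/70135 = -25576322316/30368455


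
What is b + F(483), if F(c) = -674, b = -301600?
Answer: -302274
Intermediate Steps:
b + F(483) = -301600 - 674 = -302274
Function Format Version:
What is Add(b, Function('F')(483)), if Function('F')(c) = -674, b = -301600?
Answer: -302274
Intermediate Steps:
Add(b, Function('F')(483)) = Add(-301600, -674) = -302274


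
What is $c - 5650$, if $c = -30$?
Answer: $-5680$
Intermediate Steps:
$c - 5650 = -30 - 5650 = -5680$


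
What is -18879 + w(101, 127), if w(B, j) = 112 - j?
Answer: -18894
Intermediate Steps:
-18879 + w(101, 127) = -18879 + (112 - 1*127) = -18879 + (112 - 127) = -18879 - 15 = -18894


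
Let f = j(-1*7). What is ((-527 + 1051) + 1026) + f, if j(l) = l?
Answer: 1543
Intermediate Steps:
f = -7 (f = -1*7 = -7)
((-527 + 1051) + 1026) + f = ((-527 + 1051) + 1026) - 7 = (524 + 1026) - 7 = 1550 - 7 = 1543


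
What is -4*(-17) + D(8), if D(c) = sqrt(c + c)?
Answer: 72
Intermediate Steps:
D(c) = sqrt(2)*sqrt(c) (D(c) = sqrt(2*c) = sqrt(2)*sqrt(c))
-4*(-17) + D(8) = -4*(-17) + sqrt(2)*sqrt(8) = 68 + sqrt(2)*(2*sqrt(2)) = 68 + 4 = 72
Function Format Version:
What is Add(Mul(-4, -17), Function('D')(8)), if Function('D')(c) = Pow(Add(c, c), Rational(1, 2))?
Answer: 72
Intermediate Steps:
Function('D')(c) = Mul(Pow(2, Rational(1, 2)), Pow(c, Rational(1, 2))) (Function('D')(c) = Pow(Mul(2, c), Rational(1, 2)) = Mul(Pow(2, Rational(1, 2)), Pow(c, Rational(1, 2))))
Add(Mul(-4, -17), Function('D')(8)) = Add(Mul(-4, -17), Mul(Pow(2, Rational(1, 2)), Pow(8, Rational(1, 2)))) = Add(68, Mul(Pow(2, Rational(1, 2)), Mul(2, Pow(2, Rational(1, 2))))) = Add(68, 4) = 72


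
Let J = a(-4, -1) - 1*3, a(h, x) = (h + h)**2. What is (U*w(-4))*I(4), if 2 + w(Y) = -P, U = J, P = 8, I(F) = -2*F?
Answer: 4880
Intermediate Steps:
a(h, x) = 4*h**2 (a(h, x) = (2*h)**2 = 4*h**2)
J = 61 (J = 4*(-4)**2 - 1*3 = 4*16 - 3 = 64 - 3 = 61)
U = 61
w(Y) = -10 (w(Y) = -2 - 1*8 = -2 - 8 = -10)
(U*w(-4))*I(4) = (61*(-10))*(-2*4) = -610*(-8) = 4880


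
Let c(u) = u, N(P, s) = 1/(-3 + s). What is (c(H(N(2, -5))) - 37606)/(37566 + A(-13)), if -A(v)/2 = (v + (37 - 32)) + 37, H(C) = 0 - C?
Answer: -300847/300064 ≈ -1.0026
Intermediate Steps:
H(C) = -C
A(v) = -84 - 2*v (A(v) = -2*((v + (37 - 32)) + 37) = -2*((v + 5) + 37) = -2*((5 + v) + 37) = -2*(42 + v) = -84 - 2*v)
(c(H(N(2, -5))) - 37606)/(37566 + A(-13)) = (-1/(-3 - 5) - 37606)/(37566 + (-84 - 2*(-13))) = (-1/(-8) - 37606)/(37566 + (-84 + 26)) = (-1*(-⅛) - 37606)/(37566 - 58) = (⅛ - 37606)/37508 = -300847/8*1/37508 = -300847/300064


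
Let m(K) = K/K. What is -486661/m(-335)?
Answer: -486661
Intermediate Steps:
m(K) = 1
-486661/m(-335) = -486661/1 = -486661*1 = -486661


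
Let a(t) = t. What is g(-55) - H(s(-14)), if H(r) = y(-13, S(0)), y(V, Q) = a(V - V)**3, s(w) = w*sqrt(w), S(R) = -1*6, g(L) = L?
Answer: -55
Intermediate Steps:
S(R) = -6
s(w) = w**(3/2)
y(V, Q) = 0 (y(V, Q) = (V - V)**3 = 0**3 = 0)
H(r) = 0
g(-55) - H(s(-14)) = -55 - 1*0 = -55 + 0 = -55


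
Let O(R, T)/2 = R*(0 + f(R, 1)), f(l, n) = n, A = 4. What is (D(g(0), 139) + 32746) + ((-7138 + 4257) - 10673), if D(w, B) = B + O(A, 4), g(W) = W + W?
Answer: 19339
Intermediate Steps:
O(R, T) = 2*R (O(R, T) = 2*(R*(0 + 1)) = 2*(R*1) = 2*R)
g(W) = 2*W
D(w, B) = 8 + B (D(w, B) = B + 2*4 = B + 8 = 8 + B)
(D(g(0), 139) + 32746) + ((-7138 + 4257) - 10673) = ((8 + 139) + 32746) + ((-7138 + 4257) - 10673) = (147 + 32746) + (-2881 - 10673) = 32893 - 13554 = 19339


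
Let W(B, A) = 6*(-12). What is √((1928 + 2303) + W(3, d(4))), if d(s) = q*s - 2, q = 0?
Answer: √4159 ≈ 64.490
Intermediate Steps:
d(s) = -2 (d(s) = 0*s - 2 = 0 - 2 = -2)
W(B, A) = -72
√((1928 + 2303) + W(3, d(4))) = √((1928 + 2303) - 72) = √(4231 - 72) = √4159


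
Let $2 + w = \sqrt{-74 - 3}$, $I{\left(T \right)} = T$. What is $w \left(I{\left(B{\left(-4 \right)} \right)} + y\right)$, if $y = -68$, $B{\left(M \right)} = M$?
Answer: $144 - 72 i \sqrt{77} \approx 144.0 - 631.8 i$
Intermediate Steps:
$w = -2 + i \sqrt{77}$ ($w = -2 + \sqrt{-74 - 3} = -2 + \sqrt{-77} = -2 + i \sqrt{77} \approx -2.0 + 8.775 i$)
$w \left(I{\left(B{\left(-4 \right)} \right)} + y\right) = \left(-2 + i \sqrt{77}\right) \left(-4 - 68\right) = \left(-2 + i \sqrt{77}\right) \left(-72\right) = 144 - 72 i \sqrt{77}$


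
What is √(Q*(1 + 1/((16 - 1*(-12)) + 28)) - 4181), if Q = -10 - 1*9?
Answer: I*√3293066/28 ≈ 64.81*I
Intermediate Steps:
Q = -19 (Q = -10 - 9 = -19)
√(Q*(1 + 1/((16 - 1*(-12)) + 28)) - 4181) = √(-19*(1 + 1/((16 - 1*(-12)) + 28)) - 4181) = √(-19*(1 + 1/((16 + 12) + 28)) - 4181) = √(-19*(1 + 1/(28 + 28)) - 4181) = √(-19*(1 + 1/56) - 4181) = √(-19*57/56 - 4181) = √(-1083/56 - 4181) = √(-235219/56) = I*√3293066/28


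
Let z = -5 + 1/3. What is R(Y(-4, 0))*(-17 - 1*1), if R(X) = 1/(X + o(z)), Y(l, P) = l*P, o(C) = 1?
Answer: -18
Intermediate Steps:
z = -14/3 (z = -5 + 1/3 = -14/3 ≈ -4.6667)
Y(l, P) = P*l
R(X) = 1/(1 + X) (R(X) = 1/(X + 1) = 1/(1 + X))
R(Y(-4, 0))*(-17 - 1*1) = (-17 - 1*1)/(1 + 0*(-4)) = (-17 - 1)/(1 + 0) = -18/1 = 1*(-18) = -18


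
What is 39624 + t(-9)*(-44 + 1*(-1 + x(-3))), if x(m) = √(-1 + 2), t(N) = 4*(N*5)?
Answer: 47544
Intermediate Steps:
t(N) = 20*N (t(N) = 4*(5*N) = 20*N)
x(m) = 1 (x(m) = √1 = 1)
39624 + t(-9)*(-44 + 1*(-1 + x(-3))) = 39624 + (20*(-9))*(-44 + 1*(-1 + 1)) = 39624 - 180*(-44 + 1*0) = 39624 - 180*(-44 + 0) = 39624 - 180*(-44) = 39624 + 7920 = 47544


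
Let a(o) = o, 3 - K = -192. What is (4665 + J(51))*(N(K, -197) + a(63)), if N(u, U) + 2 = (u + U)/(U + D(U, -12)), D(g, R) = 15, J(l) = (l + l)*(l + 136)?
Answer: 131798928/91 ≈ 1.4483e+6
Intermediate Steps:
K = 195 (K = 3 - 1*(-192) = 3 + 192 = 195)
J(l) = 2*l*(136 + l) (J(l) = (2*l)*(136 + l) = 2*l*(136 + l))
N(u, U) = -2 + (U + u)/(15 + U) (N(u, U) = -2 + (u + U)/(U + 15) = -2 + (U + u)/(15 + U))
(4665 + J(51))*(N(K, -197) + a(63)) = (4665 + 2*51*(136 + 51))*((-30 + 195 - 1*(-197))/(15 - 197) + 63) = (4665 + 2*51*187)*((-30 + 195 + 197)/(-182) + 63) = (4665 + 19074)*(-1/182*362 + 63) = 23739*(-181/91 + 63) = 23739*(5552/91) = 131798928/91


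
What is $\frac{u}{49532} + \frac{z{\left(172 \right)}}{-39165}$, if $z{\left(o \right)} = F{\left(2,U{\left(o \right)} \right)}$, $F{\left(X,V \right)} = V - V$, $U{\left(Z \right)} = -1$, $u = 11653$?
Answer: $\frac{11653}{49532} \approx 0.23526$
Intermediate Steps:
$F{\left(X,V \right)} = 0$
$z{\left(o \right)} = 0$
$\frac{u}{49532} + \frac{z{\left(172 \right)}}{-39165} = \frac{11653}{49532} + \frac{0}{-39165} = 11653 \cdot \frac{1}{49532} + 0 \left(- \frac{1}{39165}\right) = \frac{11653}{49532} + 0 = \frac{11653}{49532}$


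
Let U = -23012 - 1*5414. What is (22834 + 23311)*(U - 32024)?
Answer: -2789465250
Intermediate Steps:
U = -28426 (U = -23012 - 5414 = -28426)
(22834 + 23311)*(U - 32024) = (22834 + 23311)*(-28426 - 32024) = 46145*(-60450) = -2789465250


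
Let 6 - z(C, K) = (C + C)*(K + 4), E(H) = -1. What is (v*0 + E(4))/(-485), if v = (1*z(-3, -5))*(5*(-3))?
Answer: 1/485 ≈ 0.0020619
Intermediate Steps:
z(C, K) = 6 - 2*C*(4 + K) (z(C, K) = 6 - (C + C)*(K + 4) = 6 - 2*C*(4 + K))
v = 0 (v = (1*(6 - 8*(-3) - 2*(-3)*(-5)))*(5*(-3)) = (1*(6 + 24 - 30))*(-15) = (1*0)*(-15) = 0*(-15) = 0)
(v*0 + E(4))/(-485) = (0*0 - 1)/(-485) = (0 - 1)*(-1/485) = -1*(-1/485) = 1/485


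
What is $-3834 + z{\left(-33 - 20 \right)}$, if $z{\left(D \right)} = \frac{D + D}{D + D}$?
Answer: $-3833$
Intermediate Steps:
$z{\left(D \right)} = 1$ ($z{\left(D \right)} = \frac{2 D}{2 D} = 2 D \frac{1}{2 D} = 1$)
$-3834 + z{\left(-33 - 20 \right)} = -3834 + 1 = -3833$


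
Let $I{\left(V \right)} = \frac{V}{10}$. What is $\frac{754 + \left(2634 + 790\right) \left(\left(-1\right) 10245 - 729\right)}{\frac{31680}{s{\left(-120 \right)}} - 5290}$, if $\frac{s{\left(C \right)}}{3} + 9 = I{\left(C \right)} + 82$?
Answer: $\frac{163716253}{22295} \approx 7343.2$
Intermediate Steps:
$I{\left(V \right)} = \frac{V}{10}$ ($I{\left(V \right)} = V \frac{1}{10} = \frac{V}{10}$)
$s{\left(C \right)} = 219 + \frac{3 C}{10}$ ($s{\left(C \right)} = -27 + 3 \left(\frac{C}{10} + 82\right) = -27 + 3 \left(82 + \frac{C}{10}\right) = -27 + \left(246 + \frac{3 C}{10}\right) = 219 + \frac{3 C}{10}$)
$\frac{754 + \left(2634 + 790\right) \left(\left(-1\right) 10245 - 729\right)}{\frac{31680}{s{\left(-120 \right)}} - 5290} = \frac{754 + \left(2634 + 790\right) \left(\left(-1\right) 10245 - 729\right)}{\frac{31680}{219 + \frac{3}{10} \left(-120\right)} - 5290} = \frac{754 + 3424 \left(-10245 - 729\right)}{\frac{31680}{219 - 36} - 5290} = \frac{754 + 3424 \left(-10974\right)}{\frac{31680}{183} - 5290} = \frac{754 - 37574976}{31680 \cdot \frac{1}{183} - 5290} = - \frac{37574222}{\frac{10560}{61} - 5290} = - \frac{37574222}{- \frac{312130}{61}} = \left(-37574222\right) \left(- \frac{61}{312130}\right) = \frac{163716253}{22295}$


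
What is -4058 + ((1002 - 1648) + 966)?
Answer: -3738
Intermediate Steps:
-4058 + ((1002 - 1648) + 966) = -4058 + (-646 + 966) = -4058 + 320 = -3738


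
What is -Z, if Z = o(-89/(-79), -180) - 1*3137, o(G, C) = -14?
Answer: 3151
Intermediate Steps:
Z = -3151 (Z = -14 - 1*3137 = -14 - 3137 = -3151)
-Z = -1*(-3151) = 3151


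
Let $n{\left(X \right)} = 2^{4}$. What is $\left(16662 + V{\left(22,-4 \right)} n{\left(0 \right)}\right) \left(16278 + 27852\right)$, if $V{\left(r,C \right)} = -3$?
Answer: $733175820$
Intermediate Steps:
$n{\left(X \right)} = 16$
$\left(16662 + V{\left(22,-4 \right)} n{\left(0 \right)}\right) \left(16278 + 27852\right) = \left(16662 - 48\right) \left(16278 + 27852\right) = \left(16662 - 48\right) 44130 = 16614 \cdot 44130 = 733175820$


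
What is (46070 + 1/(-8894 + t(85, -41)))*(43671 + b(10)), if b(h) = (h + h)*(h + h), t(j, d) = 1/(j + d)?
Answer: 794547394905826/391335 ≈ 2.0304e+9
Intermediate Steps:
t(j, d) = 1/(d + j)
b(h) = 4*h² (b(h) = (2*h)*(2*h) = 4*h²)
(46070 + 1/(-8894 + t(85, -41)))*(43671 + b(10)) = (46070 + 1/(-8894 + 1/(-41 + 85)))*(43671 + 4*10²) = (46070 + 1/(-8894 + 1/44))*(43671 + 4*100) = (46070 + 1/(-8894 + 1/44))*(43671 + 400) = (46070 + 1/(-391335/44))*44071 = (46070 - 44/391335)*44071 = (18028803406/391335)*44071 = 794547394905826/391335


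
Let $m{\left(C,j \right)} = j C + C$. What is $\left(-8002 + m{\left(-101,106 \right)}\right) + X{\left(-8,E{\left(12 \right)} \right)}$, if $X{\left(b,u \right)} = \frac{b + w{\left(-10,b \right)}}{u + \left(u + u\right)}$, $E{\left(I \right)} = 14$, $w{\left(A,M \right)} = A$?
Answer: $- \frac{131666}{7} \approx -18809.0$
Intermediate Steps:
$X{\left(b,u \right)} = \frac{-10 + b}{3 u}$ ($X{\left(b,u \right)} = \frac{b - 10}{u + \left(u + u\right)} = \frac{-10 + b}{u + 2 u} = \frac{-10 + b}{3 u}$)
$m{\left(C,j \right)} = C + C j$ ($m{\left(C,j \right)} = C j + C = C + C j$)
$\left(-8002 + m{\left(-101,106 \right)}\right) + X{\left(-8,E{\left(12 \right)} \right)} = \left(-8002 - 101 \left(1 + 106\right)\right) + \frac{-10 - 8}{3 \cdot 14} = \left(-8002 - 10807\right) + \frac{1}{3} \cdot \frac{1}{14} \left(-18\right) = \left(-8002 - 10807\right) - \frac{3}{7} = -18809 - \frac{3}{7} = - \frac{131666}{7}$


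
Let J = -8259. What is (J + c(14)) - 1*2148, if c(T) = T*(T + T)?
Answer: -10015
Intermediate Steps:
c(T) = 2*T² (c(T) = T*(2*T) = 2*T²)
(J + c(14)) - 1*2148 = (-8259 + 2*14²) - 1*2148 = (-8259 + 2*196) - 2148 = (-8259 + 392) - 2148 = -7867 - 2148 = -10015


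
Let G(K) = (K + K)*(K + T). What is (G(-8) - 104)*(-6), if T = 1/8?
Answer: -132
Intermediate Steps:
T = ⅛ ≈ 0.12500
G(K) = 2*K*(⅛ + K) (G(K) = (K + K)*(K + ⅛) = (2*K)*(⅛ + K) = 2*K*(⅛ + K))
(G(-8) - 104)*(-6) = ((¼)*(-8)*(1 + 8*(-8)) - 104)*(-6) = ((¼)*(-8)*(1 - 64) - 104)*(-6) = ((¼)*(-8)*(-63) - 104)*(-6) = (126 - 104)*(-6) = 22*(-6) = -132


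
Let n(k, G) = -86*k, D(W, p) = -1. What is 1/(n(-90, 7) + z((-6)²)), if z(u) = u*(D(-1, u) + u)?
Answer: 1/9000 ≈ 0.00011111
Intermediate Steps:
z(u) = u*(-1 + u)
1/(n(-90, 7) + z((-6)²)) = 1/(-86*(-90) + (-6)²*(-1 + (-6)²)) = 1/(7740 + 36*(-1 + 36)) = 1/(7740 + 36*35) = 1/(7740 + 1260) = 1/9000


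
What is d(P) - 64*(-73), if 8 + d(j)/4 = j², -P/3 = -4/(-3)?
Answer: 4704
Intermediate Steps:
P = -4 (P = -(-12)/(-3) = -(-12)*(-1)/3 = -3*4/3 = -4)
d(j) = -32 + 4*j²
d(P) - 64*(-73) = (-32 + 4*(-4)²) - 64*(-73) = (-32 + 4*16) + 4672 = (-32 + 64) + 4672 = 32 + 4672 = 4704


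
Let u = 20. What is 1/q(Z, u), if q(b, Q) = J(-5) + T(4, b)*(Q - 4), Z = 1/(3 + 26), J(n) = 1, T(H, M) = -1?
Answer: -1/15 ≈ -0.066667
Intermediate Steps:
Z = 1/29 ≈ 0.034483
q(b, Q) = 5 - Q (q(b, Q) = 1 - (Q - 4) = 1 - (-4 + Q) = 1 + (4 - Q) = 5 - Q)
1/q(Z, u) = 1/(5 - 1*20) = 1/(5 - 20) = 1/(-15) = -1/15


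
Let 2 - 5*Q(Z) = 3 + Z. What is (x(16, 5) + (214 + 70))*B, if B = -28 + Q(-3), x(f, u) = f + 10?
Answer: -8556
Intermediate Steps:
x(f, u) = 10 + f
Q(Z) = -⅕ - Z/5 (Q(Z) = ⅖ - (3 + Z)/5 = ⅖ + (-⅗ - Z/5) = -⅕ - Z/5)
B = -138/5 (B = -28 + (-⅕ - ⅕*(-3)) = -28 + (-⅕ + ⅗) = -28 + ⅖ = -138/5 ≈ -27.600)
(x(16, 5) + (214 + 70))*B = ((10 + 16) + (214 + 70))*(-138/5) = (26 + 284)*(-138/5) = 310*(-138/5) = -8556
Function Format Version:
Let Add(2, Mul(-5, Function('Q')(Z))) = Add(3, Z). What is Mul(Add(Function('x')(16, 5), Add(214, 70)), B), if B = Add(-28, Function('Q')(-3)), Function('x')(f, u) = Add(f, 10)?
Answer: -8556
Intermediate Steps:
Function('x')(f, u) = Add(10, f)
Function('Q')(Z) = Add(Rational(-1, 5), Mul(Rational(-1, 5), Z)) (Function('Q')(Z) = Add(Rational(2, 5), Mul(Rational(-1, 5), Add(3, Z))) = Add(Rational(2, 5), Add(Rational(-3, 5), Mul(Rational(-1, 5), Z))) = Add(Rational(-1, 5), Mul(Rational(-1, 5), Z)))
B = Rational(-138, 5) (B = Add(-28, Add(Rational(-1, 5), Mul(Rational(-1, 5), -3))) = Add(-28, Add(Rational(-1, 5), Rational(3, 5))) = Add(-28, Rational(2, 5)) = Rational(-138, 5) ≈ -27.600)
Mul(Add(Function('x')(16, 5), Add(214, 70)), B) = Mul(Add(Add(10, 16), Add(214, 70)), Rational(-138, 5)) = Mul(Add(26, 284), Rational(-138, 5)) = Mul(310, Rational(-138, 5)) = -8556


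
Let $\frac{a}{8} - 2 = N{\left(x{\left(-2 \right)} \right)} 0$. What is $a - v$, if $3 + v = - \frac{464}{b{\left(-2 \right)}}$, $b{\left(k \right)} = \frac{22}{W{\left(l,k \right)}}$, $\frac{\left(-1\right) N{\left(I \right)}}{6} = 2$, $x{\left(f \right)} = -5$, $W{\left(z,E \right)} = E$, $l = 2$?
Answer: $- \frac{255}{11} \approx -23.182$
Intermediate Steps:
$N{\left(I \right)} = -12$ ($N{\left(I \right)} = \left(-6\right) 2 = -12$)
$b{\left(k \right)} = \frac{22}{k}$
$a = 16$ ($a = 16 + 8 \left(\left(-12\right) 0\right) = 16 + 8 \cdot 0 = 16 + 0 = 16$)
$v = \frac{431}{11}$ ($v = -3 - \frac{464}{22 \frac{1}{-2}} = -3 - \frac{464}{22 \left(- \frac{1}{2}\right)} = -3 - \frac{464}{-11} = -3 - - \frac{464}{11} = -3 + \frac{464}{11} = \frac{431}{11} \approx 39.182$)
$a - v = 16 - \frac{431}{11} = - \frac{255}{11}$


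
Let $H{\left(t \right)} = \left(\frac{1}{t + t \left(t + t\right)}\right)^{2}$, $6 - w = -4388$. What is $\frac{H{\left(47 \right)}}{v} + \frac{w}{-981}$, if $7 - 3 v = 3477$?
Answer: $- \frac{303971211098443}{67864305435750} \approx -4.4791$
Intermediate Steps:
$w = 4394$ ($w = 6 - -4388 = 6 + 4388 = 4394$)
$v = - \frac{3470}{3}$ ($v = \frac{7}{3} - 1159 = - \frac{3470}{3} \approx -1156.7$)
$H{\left(t \right)} = \frac{1}{\left(t + 2 t^{2}\right)^{2}}$ ($H{\left(t \right)} = \left(\frac{1}{t + t 2 t}\right)^{2} = \left(\frac{1}{t + 2 t^{2}}\right)^{2} = \frac{1}{\left(t + 2 t^{2}\right)^{2}}$)
$\frac{H{\left(47 \right)}}{v} + \frac{w}{-981} = \frac{\frac{1}{2209} \frac{1}{\left(1 + 2 \cdot 47\right)^{2}}}{- \frac{3470}{3}} + \frac{4394}{-981} = \frac{1}{2209 \left(1 + 94\right)^{2}} \left(- \frac{3}{3470}\right) + 4394 \left(- \frac{1}{981}\right) = \frac{1}{2209 \cdot 9025} \left(- \frac{3}{3470}\right) - \frac{4394}{981} = \frac{1}{2209} \cdot \frac{1}{9025} \left(- \frac{3}{3470}\right) - \frac{4394}{981} = \frac{1}{19936225} \left(- \frac{3}{3470}\right) - \frac{4394}{981} = - \frac{3}{69178700750} - \frac{4394}{981} = - \frac{303971211098443}{67864305435750}$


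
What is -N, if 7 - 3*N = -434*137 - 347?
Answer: -59812/3 ≈ -19937.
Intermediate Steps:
N = 59812/3 (N = 7/3 - (-434*137 - 347)/3 = 7/3 - (-59458 - 347)/3 = 7/3 - ⅓*(-59805) = 7/3 + 19935 = 59812/3 ≈ 19937.)
-N = -1*59812/3 = -59812/3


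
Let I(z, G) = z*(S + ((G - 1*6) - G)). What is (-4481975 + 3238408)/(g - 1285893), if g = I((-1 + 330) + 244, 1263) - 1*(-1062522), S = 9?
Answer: 1243567/221652 ≈ 5.6105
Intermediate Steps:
I(z, G) = 3*z (I(z, G) = z*(9 + ((G - 1*6) - G)) = z*(9 + ((G - 6) - G)) = z*(9 + ((-6 + G) - G)) = z*(9 - 6) = z*3 = 3*z)
g = 1064241 (g = 3*((-1 + 330) + 244) - 1*(-1062522) = 3*(329 + 244) + 1062522 = 3*573 + 1062522 = 1719 + 1062522 = 1064241)
(-4481975 + 3238408)/(g - 1285893) = (-4481975 + 3238408)/(1064241 - 1285893) = -1243567/(-221652) = -1243567*(-1/221652) = 1243567/221652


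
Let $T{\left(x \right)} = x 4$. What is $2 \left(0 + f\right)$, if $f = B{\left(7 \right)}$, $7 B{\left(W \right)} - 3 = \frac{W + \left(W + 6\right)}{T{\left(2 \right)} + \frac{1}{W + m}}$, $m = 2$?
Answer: $\frac{114}{73} \approx 1.5616$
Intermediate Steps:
$T{\left(x \right)} = 4 x$
$B{\left(W \right)} = \frac{3}{7} + \frac{6 + 2 W}{7 \left(8 + \frac{1}{2 + W}\right)}$ ($B{\left(W \right)} = \frac{3}{7} + \frac{\left(W + \left(W + 6\right)\right) \frac{1}{4 \cdot 2 + \frac{1}{W + 2}}}{7} = \frac{3}{7} + \frac{\left(W + \left(6 + W\right)\right) \frac{1}{8 + \frac{1}{2 + W}}}{7} = \frac{3}{7} + \frac{\left(6 + 2 W\right) \frac{1}{8 + \frac{1}{2 + W}}}{7} = \frac{3}{7} + \frac{\frac{1}{8 + \frac{1}{2 + W}} \left(6 + 2 W\right)}{7} = \frac{3}{7} + \frac{6 + 2 W}{7 \left(8 + \frac{1}{2 + W}\right)}$)
$f = \frac{57}{73}$ ($f = \frac{63 + 2 \cdot 7^{2} + 34 \cdot 7}{7 \left(17 + 8 \cdot 7\right)} = \frac{63 + 2 \cdot 49 + 238}{7 \left(17 + 56\right)} = \frac{63 + 98 + 238}{7 \cdot 73} = \frac{1}{7} \cdot \frac{1}{73} \cdot 399 = \frac{57}{73} \approx 0.78082$)
$2 \left(0 + f\right) = 2 \left(0 + \frac{57}{73}\right) = 2 \cdot \frac{57}{73} = \frac{114}{73}$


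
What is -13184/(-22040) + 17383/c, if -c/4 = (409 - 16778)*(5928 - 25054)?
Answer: 2063732582283/3450069903880 ≈ 0.59817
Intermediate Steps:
c = -1252293976 (c = -4*(409 - 16778)*(5928 - 25054) = -(-65476)*(-19126) = -4*313073494 = -1252293976)
-13184/(-22040) + 17383/c = -13184/(-22040) + 17383/(-1252293976) = -13184*(-1/22040) + 17383*(-1/1252293976) = 1648/2755 - 17383/1252293976 = 2063732582283/3450069903880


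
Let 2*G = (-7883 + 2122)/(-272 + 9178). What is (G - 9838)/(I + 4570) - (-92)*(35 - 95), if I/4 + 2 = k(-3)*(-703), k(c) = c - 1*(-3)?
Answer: -448721299097/81258344 ≈ -5522.2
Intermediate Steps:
k(c) = 3 + c (k(c) = c + 3 = 3 + c)
G = -5761/17812 (G = ((-7883 + 2122)/(-272 + 9178))/2 = (-5761/8906)/2 = (-5761*1/8906)/2 = (½)*(-5761/8906) = -5761/17812 ≈ -0.32343)
I = -8 (I = -8 + 4*((3 - 3)*(-703)) = -8 + 4*(0*(-703)) = -8 + 4*0 = -8 + 0 = -8)
(G - 9838)/(I + 4570) - (-92)*(35 - 95) = (-5761/17812 - 9838)/(-8 + 4570) - (-92)*(35 - 95) = -175240217/17812/4562 - (-92)*(-60) = -175240217/17812*1/4562 - 1*5520 = -175240217/81258344 - 5520 = -448721299097/81258344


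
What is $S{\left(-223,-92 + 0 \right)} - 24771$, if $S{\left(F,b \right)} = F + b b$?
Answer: $-16530$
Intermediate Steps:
$S{\left(F,b \right)} = F + b^{2}$
$S{\left(-223,-92 + 0 \right)} - 24771 = \left(-223 + \left(-92 + 0\right)^{2}\right) - 24771 = \left(-223 + \left(-92\right)^{2}\right) - 24771 = \left(-223 + 8464\right) - 24771 = 8241 - 24771 = -16530$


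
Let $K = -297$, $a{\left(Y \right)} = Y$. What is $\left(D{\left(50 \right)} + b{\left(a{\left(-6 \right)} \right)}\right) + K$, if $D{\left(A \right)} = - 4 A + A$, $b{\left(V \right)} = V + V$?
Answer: $-459$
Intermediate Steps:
$b{\left(V \right)} = 2 V$
$D{\left(A \right)} = - 3 A$
$\left(D{\left(50 \right)} + b{\left(a{\left(-6 \right)} \right)}\right) + K = \left(\left(-3\right) 50 + 2 \left(-6\right)\right) - 297 = \left(-150 - 12\right) - 297 = -162 - 297 = -459$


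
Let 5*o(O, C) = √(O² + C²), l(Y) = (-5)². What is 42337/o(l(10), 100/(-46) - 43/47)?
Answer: 228831485*√741499546/741499546 ≈ 8403.5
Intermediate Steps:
l(Y) = 25
o(O, C) = √(C² + O²)/5 (o(O, C) = √(O² + C²)/5 = √(C² + O²)/5)
42337/o(l(10), 100/(-46) - 43/47) = 42337/((√((100/(-46) - 43/47)² + 25²)/5)) = 42337/((√((100*(-1/46) - 43*1/47)² + 625)/5)) = 42337/((√((-50/23 - 43/47)² + 625)/5)) = 42337/((√((-3339/1081)² + 625)/5)) = 42337/((√(11148921/1168561 + 625)/5)) = 42337/((√(741499546/1168561)/5)) = 42337/(((√741499546/1081)/5)) = 42337/((√741499546/5405)) = 42337*(5405*√741499546/741499546) = 228831485*√741499546/741499546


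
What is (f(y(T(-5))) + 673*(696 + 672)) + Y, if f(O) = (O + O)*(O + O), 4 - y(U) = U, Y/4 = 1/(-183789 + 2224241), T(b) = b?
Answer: 469807951645/510113 ≈ 9.2099e+5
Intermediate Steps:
Y = 1/510113 (Y = 4/(-183789 + 2224241) = 4/2040452 = 4*(1/2040452) = 1/510113 ≈ 1.9604e-6)
y(U) = 4 - U
f(O) = 4*O**2 (f(O) = (2*O)*(2*O) = 4*O**2)
(f(y(T(-5))) + 673*(696 + 672)) + Y = (4*(4 - 1*(-5))**2 + 673*(696 + 672)) + 1/510113 = (4*(4 + 5)**2 + 673*1368) + 1/510113 = (4*9**2 + 920664) + 1/510113 = (4*81 + 920664) + 1/510113 = (324 + 920664) + 1/510113 = 920988 + 1/510113 = 469807951645/510113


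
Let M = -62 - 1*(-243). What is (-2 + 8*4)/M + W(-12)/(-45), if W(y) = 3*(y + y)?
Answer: 1598/905 ≈ 1.7657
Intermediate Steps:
W(y) = 6*y (W(y) = 3*(2*y) = 6*y)
M = 181 (M = -62 + 243 = 181)
(-2 + 8*4)/M + W(-12)/(-45) = (-2 + 8*4)/181 + (6*(-12))/(-45) = (-2 + 32)*(1/181) - 72*(-1/45) = 30*(1/181) + 8/5 = 30/181 + 8/5 = 1598/905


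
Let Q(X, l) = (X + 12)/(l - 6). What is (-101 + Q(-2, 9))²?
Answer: 85849/9 ≈ 9538.8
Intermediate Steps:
Q(X, l) = (12 + X)/(-6 + l)
(-101 + Q(-2, 9))² = (-101 + (12 - 2)/(-6 + 9))² = (-101 + 10/3)² = (-293/3)² = 85849/9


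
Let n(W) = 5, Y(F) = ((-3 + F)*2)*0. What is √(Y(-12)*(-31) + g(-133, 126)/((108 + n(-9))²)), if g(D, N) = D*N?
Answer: 21*I*√38/113 ≈ 1.1456*I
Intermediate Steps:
Y(F) = 0 (Y(F) = (-6 + 2*F)*0 = 0)
√(Y(-12)*(-31) + g(-133, 126)/((108 + n(-9))²)) = √(0*(-31) + (-133*126)/((108 + 5)²)) = √(0 - 16758/(113²)) = √(0 - 16758/12769) = √(-16758/12769) = 21*I*√38/113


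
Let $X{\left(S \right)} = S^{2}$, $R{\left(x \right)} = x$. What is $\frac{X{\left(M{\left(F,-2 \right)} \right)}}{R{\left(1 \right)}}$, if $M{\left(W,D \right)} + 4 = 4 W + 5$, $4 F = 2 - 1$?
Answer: $4$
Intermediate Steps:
$F = \frac{1}{4}$ ($F = \frac{2 - 1}{4} = \frac{1}{4} \cdot 1 = \frac{1}{4} \approx 0.25$)
$M{\left(W,D \right)} = 1 + 4 W$ ($M{\left(W,D \right)} = -4 + \left(4 W + 5\right) = -4 + \left(5 + 4 W\right) = 1 + 4 W$)
$\frac{X{\left(M{\left(F,-2 \right)} \right)}}{R{\left(1 \right)}} = \frac{\left(1 + 4 \cdot \frac{1}{4}\right)^{2}}{1} = \left(1 + 1\right)^{2} \cdot 1 = 2^{2} \cdot 1 = 4 \cdot 1 = 4$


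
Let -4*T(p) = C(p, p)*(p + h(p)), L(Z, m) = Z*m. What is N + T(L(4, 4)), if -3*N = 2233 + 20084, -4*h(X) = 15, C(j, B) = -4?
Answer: -29707/4 ≈ -7426.8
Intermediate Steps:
h(X) = -15/4 (h(X) = -¼*15 = -15/4)
T(p) = -15/4 + p (T(p) = -(-1)*(p - 15/4) = -(-1)*(-15/4 + p) = -(15 - 4*p)/4 = -15/4 + p)
N = -7439 (N = -(2233 + 20084)/3 = -⅓*22317 = -7439)
N + T(L(4, 4)) = -7439 + (-15/4 + 4*4) = -7439 + (-15/4 + 16) = -7439 + 49/4 = -29707/4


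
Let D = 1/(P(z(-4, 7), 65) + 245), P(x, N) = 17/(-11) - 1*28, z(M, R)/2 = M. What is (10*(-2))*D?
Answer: -22/237 ≈ -0.092827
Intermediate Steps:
z(M, R) = 2*M
P(x, N) = -325/11 (P(x, N) = 17*(-1/11) - 28 = -17/11 - 28 = -325/11)
D = 11/2370 (D = 1/(-325/11 + 245) = 1/(2370/11) = 11/2370 ≈ 0.0046413)
(10*(-2))*D = (10*(-2))*(11/2370) = -20*11/2370 = -22/237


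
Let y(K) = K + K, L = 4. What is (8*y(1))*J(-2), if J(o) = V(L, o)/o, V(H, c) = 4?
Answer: -32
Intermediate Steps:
y(K) = 2*K
J(o) = 4/o
(8*y(1))*J(-2) = (8*(2*1))*(4/(-2)) = (8*2)*(4*(-½)) = 16*(-2) = -32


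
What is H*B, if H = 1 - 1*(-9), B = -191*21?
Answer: -40110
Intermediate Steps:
B = -4011
H = 10 (H = 1 + 9 = 10)
H*B = 10*(-4011) = -40110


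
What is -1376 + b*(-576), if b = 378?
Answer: -219104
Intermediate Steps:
-1376 + b*(-576) = -1376 + 378*(-576) = -1376 - 217728 = -219104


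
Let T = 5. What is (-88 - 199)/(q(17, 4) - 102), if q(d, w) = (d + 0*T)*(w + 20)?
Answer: -287/306 ≈ -0.93791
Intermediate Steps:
q(d, w) = d*(20 + w) (q(d, w) = (d + 0*5)*(w + 20) = (d + 0)*(20 + w) = d*(20 + w))
(-88 - 199)/(q(17, 4) - 102) = (-88 - 199)/(17*(20 + 4) - 102) = -287/(17*24 - 102) = -287/(408 - 102) = -287/306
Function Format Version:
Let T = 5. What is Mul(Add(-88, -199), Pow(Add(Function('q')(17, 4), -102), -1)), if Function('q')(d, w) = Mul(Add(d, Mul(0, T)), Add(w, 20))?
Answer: Rational(-287, 306) ≈ -0.93791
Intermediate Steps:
Function('q')(d, w) = Mul(d, Add(20, w)) (Function('q')(d, w) = Mul(Add(d, Mul(0, 5)), Add(w, 20)) = Mul(Add(d, 0), Add(20, w)) = Mul(d, Add(20, w)))
Mul(Add(-88, -199), Pow(Add(Function('q')(17, 4), -102), -1)) = Mul(Add(-88, -199), Pow(Add(Mul(17, Add(20, 4)), -102), -1)) = Mul(-287, Pow(Add(Mul(17, 24), -102), -1)) = Mul(-287, Pow(Add(408, -102), -1)) = Mul(-287, Pow(306, -1)) = Mul(-287, Rational(1, 306)) = Rational(-287, 306)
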